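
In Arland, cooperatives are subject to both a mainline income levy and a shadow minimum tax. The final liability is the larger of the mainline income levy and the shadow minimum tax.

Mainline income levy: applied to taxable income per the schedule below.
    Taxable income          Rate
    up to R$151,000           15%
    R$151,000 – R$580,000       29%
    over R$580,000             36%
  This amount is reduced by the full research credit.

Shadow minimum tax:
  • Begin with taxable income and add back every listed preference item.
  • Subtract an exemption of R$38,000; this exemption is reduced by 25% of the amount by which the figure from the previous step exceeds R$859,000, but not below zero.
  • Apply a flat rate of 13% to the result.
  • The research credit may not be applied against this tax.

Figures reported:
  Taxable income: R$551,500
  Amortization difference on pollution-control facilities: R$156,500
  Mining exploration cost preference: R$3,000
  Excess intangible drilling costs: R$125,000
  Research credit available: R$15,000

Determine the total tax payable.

R$123,795

Mainline income levy:
  R$151,000 × 15% = R$22,650
  R$400,500 × 29% = R$116,145
  → R$138,795
  Less research credit R$15,000 → R$123,795

Shadow minimum tax:
  Adjusted income: R$551,500 + R$156,500 + R$3,000 + R$125,000 = R$836,000
  Exemption: R$836,000 ≤ R$859,000, so full R$38,000 applies
  Base: R$836,000 − R$38,000 = R$798,000
  R$798,000 × 13% = R$103,740

R$123,795 > R$103,740, so the mainline income levy governs.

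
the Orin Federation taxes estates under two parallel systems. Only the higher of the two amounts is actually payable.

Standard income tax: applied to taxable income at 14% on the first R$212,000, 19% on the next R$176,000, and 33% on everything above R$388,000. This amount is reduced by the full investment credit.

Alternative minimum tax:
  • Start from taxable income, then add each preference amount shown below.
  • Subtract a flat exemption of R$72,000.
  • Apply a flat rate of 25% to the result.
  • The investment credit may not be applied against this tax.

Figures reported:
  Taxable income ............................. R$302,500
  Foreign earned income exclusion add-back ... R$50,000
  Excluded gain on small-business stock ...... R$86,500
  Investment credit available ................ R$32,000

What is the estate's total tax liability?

Standard income tax:
  R$212,000 × 14% = R$29,680
  R$90,500 × 19% = R$17,195
  → R$46,875
  Less investment credit R$32,000 → R$14,875

Alternative minimum tax:
  Adjusted income: R$302,500 + R$50,000 + R$86,500 = R$439,000
  Less exemption R$72,000 → base R$367,000
  R$367,000 × 25% = R$91,750

R$91,750 > R$14,875, so the alternative minimum tax is the binding amount.

R$91,750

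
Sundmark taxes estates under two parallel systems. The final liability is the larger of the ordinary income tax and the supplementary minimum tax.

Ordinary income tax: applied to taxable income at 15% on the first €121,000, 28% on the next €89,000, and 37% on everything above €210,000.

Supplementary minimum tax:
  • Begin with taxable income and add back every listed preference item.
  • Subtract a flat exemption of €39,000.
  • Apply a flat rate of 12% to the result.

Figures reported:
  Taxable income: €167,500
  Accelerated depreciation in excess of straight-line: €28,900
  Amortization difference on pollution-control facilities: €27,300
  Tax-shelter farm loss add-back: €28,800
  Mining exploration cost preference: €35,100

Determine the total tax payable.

Supplementary minimum tax:
  Adjusted income: €167,500 + €28,900 + €27,300 + €28,800 + €35,100 = €287,600
  Less exemption €39,000 → base €248,600
  €248,600 × 12% = €29,832

Ordinary income tax:
  €121,000 × 15% = €18,150
  €46,500 × 28% = €13,020
  → €31,170

€31,170 > €29,832, so the ordinary income tax governs.

€31,170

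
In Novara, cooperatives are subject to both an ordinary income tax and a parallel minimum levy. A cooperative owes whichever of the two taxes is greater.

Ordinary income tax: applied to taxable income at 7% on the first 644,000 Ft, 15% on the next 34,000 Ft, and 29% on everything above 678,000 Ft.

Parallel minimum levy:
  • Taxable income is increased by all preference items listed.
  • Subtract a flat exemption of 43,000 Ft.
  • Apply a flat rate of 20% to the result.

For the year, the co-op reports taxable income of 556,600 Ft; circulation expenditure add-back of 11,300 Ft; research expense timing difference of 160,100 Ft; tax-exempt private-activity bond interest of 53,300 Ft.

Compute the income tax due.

Ordinary income tax:
  556,600 Ft × 7% = 38,962 Ft

Parallel minimum levy:
  Adjusted income: 556,600 Ft + 11,300 Ft + 160,100 Ft + 53,300 Ft = 781,300 Ft
  Less exemption 43,000 Ft → base 738,300 Ft
  738,300 Ft × 20% = 147,660 Ft

147,660 Ft > 38,962 Ft, so the parallel minimum levy is the binding amount.

147,660 Ft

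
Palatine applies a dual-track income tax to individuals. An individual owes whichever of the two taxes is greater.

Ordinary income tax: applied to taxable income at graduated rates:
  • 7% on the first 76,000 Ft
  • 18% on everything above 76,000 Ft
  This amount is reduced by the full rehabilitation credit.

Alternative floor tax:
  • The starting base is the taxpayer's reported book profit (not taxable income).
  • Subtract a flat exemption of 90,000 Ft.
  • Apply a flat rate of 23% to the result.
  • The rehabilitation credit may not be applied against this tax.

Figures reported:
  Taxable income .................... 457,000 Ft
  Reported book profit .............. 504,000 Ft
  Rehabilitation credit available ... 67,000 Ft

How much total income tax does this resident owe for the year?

Alternative floor tax:
  Base (reported book profit): 504,000 Ft
  Less exemption 90,000 Ft → base 414,000 Ft
  414,000 Ft × 23% = 95,220 Ft

Ordinary income tax:
  76,000 Ft × 7% = 5,320 Ft
  381,000 Ft × 18% = 68,580 Ft
  → 73,900 Ft
  Less rehabilitation credit 67,000 Ft → 6,900 Ft

95,220 Ft > 6,900 Ft, so the alternative floor tax is the binding amount.

95,220 Ft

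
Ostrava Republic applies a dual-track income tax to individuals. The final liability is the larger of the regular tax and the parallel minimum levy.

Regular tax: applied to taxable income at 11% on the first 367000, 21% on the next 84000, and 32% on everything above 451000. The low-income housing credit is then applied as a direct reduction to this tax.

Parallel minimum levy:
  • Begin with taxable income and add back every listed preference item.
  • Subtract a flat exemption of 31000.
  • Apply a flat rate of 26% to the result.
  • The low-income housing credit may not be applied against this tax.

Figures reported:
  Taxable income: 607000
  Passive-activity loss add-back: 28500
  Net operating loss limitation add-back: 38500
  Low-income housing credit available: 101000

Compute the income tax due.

167180

Parallel minimum levy:
  Adjusted income: 607000 + 28500 + 38500 = 674000
  Less exemption 31000 → base 643000
  643000 × 26% = 167180

Regular tax:
  367000 × 11% = 40370
  84000 × 21% = 17640
  156000 × 32% = 49920
  → 107930
  Less low-income housing credit 101000 → 6930

167180 > 6930, so the parallel minimum levy is the binding amount.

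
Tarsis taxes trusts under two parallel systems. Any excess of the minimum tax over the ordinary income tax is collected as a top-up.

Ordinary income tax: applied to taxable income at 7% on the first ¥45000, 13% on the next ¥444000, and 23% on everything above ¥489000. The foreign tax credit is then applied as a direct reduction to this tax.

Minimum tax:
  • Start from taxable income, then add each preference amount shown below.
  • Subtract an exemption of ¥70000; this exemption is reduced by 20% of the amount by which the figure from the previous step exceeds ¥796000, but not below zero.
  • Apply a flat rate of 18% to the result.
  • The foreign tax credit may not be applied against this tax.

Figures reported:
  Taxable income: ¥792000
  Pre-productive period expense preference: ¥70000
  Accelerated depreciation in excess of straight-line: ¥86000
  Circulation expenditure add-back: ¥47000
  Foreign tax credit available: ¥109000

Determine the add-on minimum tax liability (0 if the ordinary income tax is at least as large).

Ordinary income tax:
  ¥45000 × 7% = ¥3150
  ¥444000 × 13% = ¥57720
  ¥303000 × 23% = ¥69690
  → ¥130560
  Less foreign tax credit ¥109000 → ¥21560

Minimum tax:
  Adjusted income: ¥792000 + ¥70000 + ¥86000 + ¥47000 = ¥995000
  Exemption: ¥70000 − 20% × (¥995000 − ¥796000) = ¥70000 − ¥39800 = ¥30200
  Base: ¥995000 − ¥30200 = ¥964800
  ¥964800 × 18% = ¥173664

Excess of minimum tax over ordinary income tax: ¥173664 − ¥21560 = ¥152104.

¥152104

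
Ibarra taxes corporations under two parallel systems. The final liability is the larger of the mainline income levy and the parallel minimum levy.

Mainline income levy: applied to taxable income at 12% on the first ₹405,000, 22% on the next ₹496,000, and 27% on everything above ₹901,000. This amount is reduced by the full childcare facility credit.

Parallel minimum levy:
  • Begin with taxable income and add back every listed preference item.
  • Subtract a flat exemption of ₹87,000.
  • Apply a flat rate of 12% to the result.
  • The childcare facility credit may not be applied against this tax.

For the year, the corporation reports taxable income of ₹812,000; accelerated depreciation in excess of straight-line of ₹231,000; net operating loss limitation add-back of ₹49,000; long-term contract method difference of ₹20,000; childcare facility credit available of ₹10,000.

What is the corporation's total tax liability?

Parallel minimum levy:
  Adjusted income: ₹812,000 + ₹231,000 + ₹49,000 + ₹20,000 = ₹1,112,000
  Less exemption ₹87,000 → base ₹1,025,000
  ₹1,025,000 × 12% = ₹123,000

Mainline income levy:
  ₹405,000 × 12% = ₹48,600
  ₹407,000 × 22% = ₹89,540
  → ₹138,140
  Less childcare facility credit ₹10,000 → ₹128,140

₹128,140 > ₹123,000, so the mainline income levy governs.

₹128,140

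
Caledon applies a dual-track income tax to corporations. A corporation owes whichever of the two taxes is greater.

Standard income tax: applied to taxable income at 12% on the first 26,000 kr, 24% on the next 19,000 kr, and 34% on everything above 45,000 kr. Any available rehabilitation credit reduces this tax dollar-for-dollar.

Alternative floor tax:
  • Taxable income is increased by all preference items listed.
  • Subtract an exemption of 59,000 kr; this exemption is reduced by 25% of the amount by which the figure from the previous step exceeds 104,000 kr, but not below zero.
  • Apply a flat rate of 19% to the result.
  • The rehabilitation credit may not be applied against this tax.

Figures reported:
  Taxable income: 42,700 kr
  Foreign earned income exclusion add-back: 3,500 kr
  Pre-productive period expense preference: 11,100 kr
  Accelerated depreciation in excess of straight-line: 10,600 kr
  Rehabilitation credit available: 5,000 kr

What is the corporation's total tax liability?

2,128 kr

Standard income tax:
  26,000 kr × 12% = 3,120 kr
  16,700 kr × 24% = 4,008 kr
  → 7,128 kr
  Less rehabilitation credit 5,000 kr → 2,128 kr

Alternative floor tax:
  Adjusted income: 42,700 kr + 3,500 kr + 11,100 kr + 10,600 kr = 67,900 kr
  Exemption: 67,900 kr ≤ 104,000 kr, so full 59,000 kr applies
  Base: 67,900 kr − 59,000 kr = 8,900 kr
  8,900 kr × 19% = 1,691 kr

2,128 kr > 1,691 kr, so the standard income tax governs.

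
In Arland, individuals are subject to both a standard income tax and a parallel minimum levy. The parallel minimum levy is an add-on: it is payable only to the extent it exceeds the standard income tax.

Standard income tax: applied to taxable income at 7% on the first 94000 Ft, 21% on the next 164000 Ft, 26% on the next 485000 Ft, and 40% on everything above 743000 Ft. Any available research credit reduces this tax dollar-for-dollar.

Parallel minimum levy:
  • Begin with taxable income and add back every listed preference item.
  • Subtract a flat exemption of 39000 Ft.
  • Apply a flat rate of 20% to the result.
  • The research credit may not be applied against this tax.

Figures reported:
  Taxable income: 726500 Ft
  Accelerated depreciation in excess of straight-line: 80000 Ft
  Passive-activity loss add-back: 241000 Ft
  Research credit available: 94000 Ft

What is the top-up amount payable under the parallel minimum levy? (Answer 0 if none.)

Parallel minimum levy:
  Adjusted income: 726500 Ft + 80000 Ft + 241000 Ft = 1047500 Ft
  Less exemption 39000 Ft → base 1008500 Ft
  1008500 Ft × 20% = 201700 Ft

Standard income tax:
  94000 Ft × 7% = 6580 Ft
  164000 Ft × 21% = 34440 Ft
  468500 Ft × 26% = 121810 Ft
  → 162830 Ft
  Less research credit 94000 Ft → 68830 Ft

Excess of parallel minimum levy over standard income tax: 201700 Ft − 68830 Ft = 132870 Ft.

132870 Ft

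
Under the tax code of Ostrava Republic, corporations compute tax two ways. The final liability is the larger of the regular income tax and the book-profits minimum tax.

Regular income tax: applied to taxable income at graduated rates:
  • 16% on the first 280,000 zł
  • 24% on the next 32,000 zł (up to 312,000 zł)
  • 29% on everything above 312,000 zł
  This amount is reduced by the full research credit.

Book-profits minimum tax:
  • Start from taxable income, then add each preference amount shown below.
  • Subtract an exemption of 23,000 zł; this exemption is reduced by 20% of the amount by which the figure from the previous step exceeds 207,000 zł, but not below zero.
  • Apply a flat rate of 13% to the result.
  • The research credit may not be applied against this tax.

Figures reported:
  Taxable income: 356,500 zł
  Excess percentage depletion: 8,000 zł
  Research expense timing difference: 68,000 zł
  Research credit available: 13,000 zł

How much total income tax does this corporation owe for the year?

Regular income tax:
  280,000 zł × 16% = 44,800 zł
  32,000 zł × 24% = 7,680 zł
  44,500 zł × 29% = 12,905 zł
  → 65,385 zł
  Less research credit 13,000 zł → 52,385 zł

Book-profits minimum tax:
  Adjusted income: 356,500 zł + 8,000 zł + 68,000 zł = 432,500 zł
  Exemption: 20% × (432,500 zł − 207,000 zł) = 45,100 zł ≥ 23,000 zł, so the exemption is fully phased out
  Base: 432,500 zł − 0 zł = 432,500 zł
  432,500 zł × 13% = 56,225 zł

56,225 zł > 52,385 zł, so the book-profits minimum tax is the binding amount.

56,225 zł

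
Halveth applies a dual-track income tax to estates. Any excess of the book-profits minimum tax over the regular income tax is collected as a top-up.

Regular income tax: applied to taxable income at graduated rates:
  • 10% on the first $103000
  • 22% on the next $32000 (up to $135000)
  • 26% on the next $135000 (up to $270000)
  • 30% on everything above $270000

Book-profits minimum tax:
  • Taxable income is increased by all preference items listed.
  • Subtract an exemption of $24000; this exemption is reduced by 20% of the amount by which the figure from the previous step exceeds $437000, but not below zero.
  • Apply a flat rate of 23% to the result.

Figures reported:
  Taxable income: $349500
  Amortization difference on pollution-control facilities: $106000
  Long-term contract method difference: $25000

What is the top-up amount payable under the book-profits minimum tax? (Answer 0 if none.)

Book-profits minimum tax:
  Adjusted income: $349500 + $106000 + $25000 = $480500
  Exemption: $24000 − 20% × ($480500 − $437000) = $24000 − $8700 = $15300
  Base: $480500 − $15300 = $465200
  $465200 × 23% = $106996

Regular income tax:
  $103000 × 10% = $10300
  $32000 × 22% = $7040
  $135000 × 26% = $35100
  $79500 × 30% = $23850
  → $76290

Excess of book-profits minimum tax over regular income tax: $106996 − $76290 = $30706.

$30706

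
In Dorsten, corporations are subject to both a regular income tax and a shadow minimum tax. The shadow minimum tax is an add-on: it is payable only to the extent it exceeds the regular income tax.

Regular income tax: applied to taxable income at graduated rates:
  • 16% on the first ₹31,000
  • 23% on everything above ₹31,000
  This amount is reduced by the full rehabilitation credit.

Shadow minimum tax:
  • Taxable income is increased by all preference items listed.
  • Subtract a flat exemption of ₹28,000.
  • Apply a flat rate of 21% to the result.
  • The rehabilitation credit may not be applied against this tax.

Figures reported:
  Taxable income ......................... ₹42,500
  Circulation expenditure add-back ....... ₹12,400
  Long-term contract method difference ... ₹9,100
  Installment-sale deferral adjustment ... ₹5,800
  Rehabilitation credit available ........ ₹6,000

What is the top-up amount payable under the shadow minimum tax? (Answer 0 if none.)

Regular income tax:
  ₹31,000 × 16% = ₹4,960
  ₹11,500 × 23% = ₹2,645
  → ₹7,605
  Less rehabilitation credit ₹6,000 → ₹1,605

Shadow minimum tax:
  Adjusted income: ₹42,500 + ₹12,400 + ₹9,100 + ₹5,800 = ₹69,800
  Less exemption ₹28,000 → base ₹41,800
  ₹41,800 × 21% = ₹8,778

Excess of shadow minimum tax over regular income tax: ₹8,778 − ₹1,605 = ₹7,173.

₹7,173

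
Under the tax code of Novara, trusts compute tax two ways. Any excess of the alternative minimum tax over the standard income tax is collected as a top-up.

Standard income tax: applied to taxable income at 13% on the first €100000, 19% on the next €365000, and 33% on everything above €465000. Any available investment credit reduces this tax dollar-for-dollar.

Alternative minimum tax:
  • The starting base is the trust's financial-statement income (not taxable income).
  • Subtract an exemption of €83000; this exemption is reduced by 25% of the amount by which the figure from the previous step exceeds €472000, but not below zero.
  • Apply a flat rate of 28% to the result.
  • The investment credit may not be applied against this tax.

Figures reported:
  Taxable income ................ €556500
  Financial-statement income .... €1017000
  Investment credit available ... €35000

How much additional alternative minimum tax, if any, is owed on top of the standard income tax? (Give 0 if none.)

€207215

Alternative minimum tax:
  Base (financial-statement income): €1017000
  Exemption: 25% × (€1017000 − €472000) = €136250 ≥ €83000, so the exemption is fully phased out
  Base: €1017000 − €0 = €1017000
  €1017000 × 28% = €284760

Standard income tax:
  €100000 × 13% = €13000
  €365000 × 19% = €69350
  €91500 × 33% = €30195
  → €112545
  Less investment credit €35000 → €77545

Excess of alternative minimum tax over standard income tax: €284760 − €77545 = €207215.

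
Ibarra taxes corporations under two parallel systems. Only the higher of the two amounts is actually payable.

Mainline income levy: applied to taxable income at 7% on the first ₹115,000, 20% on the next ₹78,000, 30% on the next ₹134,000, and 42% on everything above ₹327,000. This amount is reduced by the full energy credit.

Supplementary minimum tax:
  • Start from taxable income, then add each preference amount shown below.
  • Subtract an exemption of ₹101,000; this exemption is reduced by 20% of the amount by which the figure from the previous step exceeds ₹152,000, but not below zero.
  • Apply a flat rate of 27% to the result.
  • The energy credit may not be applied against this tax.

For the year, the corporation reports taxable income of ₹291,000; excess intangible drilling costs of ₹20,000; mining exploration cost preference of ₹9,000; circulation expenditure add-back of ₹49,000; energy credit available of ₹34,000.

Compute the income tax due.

₹84,078

Mainline income levy:
  ₹115,000 × 7% = ₹8,050
  ₹78,000 × 20% = ₹15,600
  ₹98,000 × 30% = ₹29,400
  → ₹53,050
  Less energy credit ₹34,000 → ₹19,050

Supplementary minimum tax:
  Adjusted income: ₹291,000 + ₹20,000 + ₹9,000 + ₹49,000 = ₹369,000
  Exemption: ₹101,000 − 20% × (₹369,000 − ₹152,000) = ₹101,000 − ₹43,400 = ₹57,600
  Base: ₹369,000 − ₹57,600 = ₹311,400
  ₹311,400 × 27% = ₹84,078

₹84,078 > ₹19,050, so the supplementary minimum tax is the binding amount.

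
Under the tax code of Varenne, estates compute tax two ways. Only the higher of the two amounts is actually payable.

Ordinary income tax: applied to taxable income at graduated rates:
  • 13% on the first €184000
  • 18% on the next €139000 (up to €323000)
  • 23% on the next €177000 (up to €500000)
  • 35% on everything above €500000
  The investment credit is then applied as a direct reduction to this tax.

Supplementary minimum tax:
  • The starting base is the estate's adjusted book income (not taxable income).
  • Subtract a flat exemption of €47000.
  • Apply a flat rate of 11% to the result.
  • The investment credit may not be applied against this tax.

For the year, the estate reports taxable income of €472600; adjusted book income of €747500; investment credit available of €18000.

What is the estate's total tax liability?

Supplementary minimum tax:
  Base (adjusted book income): €747500
  Less exemption €47000 → base €700500
  €700500 × 11% = €77055

Ordinary income tax:
  €184000 × 13% = €23920
  €139000 × 18% = €25020
  €149600 × 23% = €34408
  → €83348
  Less investment credit €18000 → €65348

€77055 > €65348, so the supplementary minimum tax is the binding amount.

€77055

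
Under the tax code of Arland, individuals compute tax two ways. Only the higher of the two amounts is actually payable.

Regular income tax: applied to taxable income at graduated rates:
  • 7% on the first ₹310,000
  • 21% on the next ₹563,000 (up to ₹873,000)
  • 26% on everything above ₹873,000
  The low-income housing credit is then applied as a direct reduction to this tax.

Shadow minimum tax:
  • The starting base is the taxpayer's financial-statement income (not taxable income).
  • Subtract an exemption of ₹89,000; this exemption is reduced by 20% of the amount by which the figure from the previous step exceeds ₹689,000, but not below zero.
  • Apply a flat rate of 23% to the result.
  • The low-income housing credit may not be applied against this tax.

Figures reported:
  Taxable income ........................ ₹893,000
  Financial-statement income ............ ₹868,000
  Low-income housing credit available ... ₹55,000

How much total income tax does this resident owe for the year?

₹187,404

Shadow minimum tax:
  Base (financial-statement income): ₹868,000
  Exemption: ₹89,000 − 20% × (₹868,000 − ₹689,000) = ₹89,000 − ₹35,800 = ₹53,200
  Base: ₹868,000 − ₹53,200 = ₹814,800
  ₹814,800 × 23% = ₹187,404

Regular income tax:
  ₹310,000 × 7% = ₹21,700
  ₹563,000 × 21% = ₹118,230
  ₹20,000 × 26% = ₹5,200
  → ₹145,130
  Less low-income housing credit ₹55,000 → ₹90,130

₹187,404 > ₹90,130, so the shadow minimum tax is the binding amount.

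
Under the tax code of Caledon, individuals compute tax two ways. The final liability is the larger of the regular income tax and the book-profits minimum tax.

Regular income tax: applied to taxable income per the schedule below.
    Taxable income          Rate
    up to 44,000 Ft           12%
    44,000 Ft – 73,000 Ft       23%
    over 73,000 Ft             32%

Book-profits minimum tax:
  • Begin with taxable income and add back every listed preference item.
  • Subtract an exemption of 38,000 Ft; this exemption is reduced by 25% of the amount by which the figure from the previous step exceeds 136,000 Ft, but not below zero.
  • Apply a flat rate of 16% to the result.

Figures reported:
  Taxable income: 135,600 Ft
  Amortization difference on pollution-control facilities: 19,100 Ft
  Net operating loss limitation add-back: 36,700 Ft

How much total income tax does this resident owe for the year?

31,982 Ft

Regular income tax:
  44,000 Ft × 12% = 5,280 Ft
  29,000 Ft × 23% = 6,670 Ft
  62,600 Ft × 32% = 20,032 Ft
  → 31,982 Ft

Book-profits minimum tax:
  Adjusted income: 135,600 Ft + 19,100 Ft + 36,700 Ft = 191,400 Ft
  Exemption: 38,000 Ft − 25% × (191,400 Ft − 136,000 Ft) = 38,000 Ft − 13,850 Ft = 24,150 Ft
  Base: 191,400 Ft − 24,150 Ft = 167,250 Ft
  167,250 Ft × 16% = 26,760 Ft

31,982 Ft > 26,760 Ft, so the regular income tax governs.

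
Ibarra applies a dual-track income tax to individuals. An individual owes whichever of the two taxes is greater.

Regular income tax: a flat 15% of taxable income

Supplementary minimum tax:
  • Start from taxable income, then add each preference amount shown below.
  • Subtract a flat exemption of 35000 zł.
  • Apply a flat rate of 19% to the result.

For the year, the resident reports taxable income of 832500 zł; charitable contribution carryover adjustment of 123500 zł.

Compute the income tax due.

174990 zł

Regular income tax:
  832500 zł × 15% = 124875 zł

Supplementary minimum tax:
  Adjusted income: 832500 zł + 123500 zł = 956000 zł
  Less exemption 35000 zł → base 921000 zł
  921000 zł × 19% = 174990 zł

174990 zł > 124875 zł, so the supplementary minimum tax is the binding amount.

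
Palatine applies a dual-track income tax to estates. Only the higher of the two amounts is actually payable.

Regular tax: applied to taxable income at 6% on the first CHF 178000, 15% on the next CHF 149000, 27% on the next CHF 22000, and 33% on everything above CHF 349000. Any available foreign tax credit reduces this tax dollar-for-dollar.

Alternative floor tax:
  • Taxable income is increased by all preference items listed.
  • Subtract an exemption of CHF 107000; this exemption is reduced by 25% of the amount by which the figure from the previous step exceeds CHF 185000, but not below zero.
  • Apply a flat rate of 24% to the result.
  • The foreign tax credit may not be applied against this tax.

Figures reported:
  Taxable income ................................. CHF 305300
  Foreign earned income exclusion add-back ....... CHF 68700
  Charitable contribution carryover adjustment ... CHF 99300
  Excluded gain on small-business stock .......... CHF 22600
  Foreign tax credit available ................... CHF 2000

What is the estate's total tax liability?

CHF 111990

Regular tax:
  CHF 178000 × 6% = CHF 10680
  CHF 127300 × 15% = CHF 19095
  → CHF 29775
  Less foreign tax credit CHF 2000 → CHF 27775

Alternative floor tax:
  Adjusted income: CHF 305300 + CHF 68700 + CHF 99300 + CHF 22600 = CHF 495900
  Exemption: CHF 107000 − 25% × (CHF 495900 − CHF 185000) = CHF 107000 − CHF 77725 = CHF 29275
  Base: CHF 495900 − CHF 29275 = CHF 466625
  CHF 466625 × 24% = CHF 111990

CHF 111990 > CHF 27775, so the alternative floor tax is the binding amount.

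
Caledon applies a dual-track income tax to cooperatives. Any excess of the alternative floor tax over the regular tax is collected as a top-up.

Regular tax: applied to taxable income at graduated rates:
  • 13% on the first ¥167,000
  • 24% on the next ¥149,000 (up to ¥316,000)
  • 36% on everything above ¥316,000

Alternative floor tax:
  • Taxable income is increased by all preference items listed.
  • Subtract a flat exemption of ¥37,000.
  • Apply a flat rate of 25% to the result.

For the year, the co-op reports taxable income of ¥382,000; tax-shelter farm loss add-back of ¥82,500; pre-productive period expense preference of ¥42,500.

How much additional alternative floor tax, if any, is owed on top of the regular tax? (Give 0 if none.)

Alternative floor tax:
  Adjusted income: ¥382,000 + ¥82,500 + ¥42,500 = ¥507,000
  Less exemption ¥37,000 → base ¥470,000
  ¥470,000 × 25% = ¥117,500

Regular tax:
  ¥167,000 × 13% = ¥21,710
  ¥149,000 × 24% = ¥35,760
  ¥66,000 × 36% = ¥23,760
  → ¥81,230

Excess of alternative floor tax over regular tax: ¥117,500 − ¥81,230 = ¥36,270.

¥36,270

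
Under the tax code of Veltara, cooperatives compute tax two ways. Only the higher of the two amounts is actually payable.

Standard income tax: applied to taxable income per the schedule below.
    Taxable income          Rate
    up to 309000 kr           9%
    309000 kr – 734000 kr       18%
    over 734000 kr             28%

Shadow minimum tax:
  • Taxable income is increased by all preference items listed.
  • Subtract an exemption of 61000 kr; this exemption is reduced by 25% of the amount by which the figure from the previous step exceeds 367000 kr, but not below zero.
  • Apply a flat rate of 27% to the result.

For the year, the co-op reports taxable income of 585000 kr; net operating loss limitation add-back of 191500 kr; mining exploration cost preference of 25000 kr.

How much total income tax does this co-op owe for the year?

Shadow minimum tax:
  Adjusted income: 585000 kr + 191500 kr + 25000 kr = 801500 kr
  Exemption: 25% × (801500 kr − 367000 kr) = 108625 kr ≥ 61000 kr, so the exemption is fully phased out
  Base: 801500 kr − 0 kr = 801500 kr
  801500 kr × 27% = 216405 kr

Standard income tax:
  309000 kr × 9% = 27810 kr
  276000 kr × 18% = 49680 kr
  → 77490 kr

216405 kr > 77490 kr, so the shadow minimum tax is the binding amount.

216405 kr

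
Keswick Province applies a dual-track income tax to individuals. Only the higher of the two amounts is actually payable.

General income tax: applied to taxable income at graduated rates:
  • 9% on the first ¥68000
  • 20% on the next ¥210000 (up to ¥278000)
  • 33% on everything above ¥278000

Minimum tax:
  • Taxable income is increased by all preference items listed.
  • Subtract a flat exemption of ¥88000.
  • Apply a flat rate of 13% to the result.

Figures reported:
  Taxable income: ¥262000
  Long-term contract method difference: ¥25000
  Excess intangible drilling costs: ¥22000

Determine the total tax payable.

¥44920

Minimum tax:
  Adjusted income: ¥262000 + ¥25000 + ¥22000 = ¥309000
  Less exemption ¥88000 → base ¥221000
  ¥221000 × 13% = ¥28730

General income tax:
  ¥68000 × 9% = ¥6120
  ¥194000 × 20% = ¥38800
  → ¥44920

¥44920 > ¥28730, so the general income tax governs.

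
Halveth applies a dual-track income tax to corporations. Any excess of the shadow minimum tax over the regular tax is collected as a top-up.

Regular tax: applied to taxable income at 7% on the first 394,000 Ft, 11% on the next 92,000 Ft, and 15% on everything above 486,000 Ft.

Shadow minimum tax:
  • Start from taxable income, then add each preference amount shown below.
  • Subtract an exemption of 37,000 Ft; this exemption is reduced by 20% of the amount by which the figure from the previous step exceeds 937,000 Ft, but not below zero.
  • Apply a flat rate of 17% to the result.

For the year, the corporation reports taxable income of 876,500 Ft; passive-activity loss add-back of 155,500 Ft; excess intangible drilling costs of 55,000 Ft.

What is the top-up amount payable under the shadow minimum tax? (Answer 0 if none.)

Regular tax:
  394,000 Ft × 7% = 27,580 Ft
  92,000 Ft × 11% = 10,120 Ft
  390,500 Ft × 15% = 58,575 Ft
  → 96,275 Ft

Shadow minimum tax:
  Adjusted income: 876,500 Ft + 155,500 Ft + 55,000 Ft = 1,087,000 Ft
  Exemption: 37,000 Ft − 20% × (1,087,000 Ft − 937,000 Ft) = 37,000 Ft − 30,000 Ft = 7,000 Ft
  Base: 1,087,000 Ft − 7,000 Ft = 1,080,000 Ft
  1,080,000 Ft × 17% = 183,600 Ft

Excess of shadow minimum tax over regular tax: 183,600 Ft − 96,275 Ft = 87,325 Ft.

87,325 Ft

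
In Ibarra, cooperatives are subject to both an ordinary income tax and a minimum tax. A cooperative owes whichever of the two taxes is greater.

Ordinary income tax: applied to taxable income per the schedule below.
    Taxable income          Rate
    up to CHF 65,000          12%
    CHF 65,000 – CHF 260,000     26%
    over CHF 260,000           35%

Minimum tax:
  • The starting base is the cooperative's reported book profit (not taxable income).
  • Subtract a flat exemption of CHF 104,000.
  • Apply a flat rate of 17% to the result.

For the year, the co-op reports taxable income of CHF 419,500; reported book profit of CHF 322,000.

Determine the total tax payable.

Minimum tax:
  Base (reported book profit): CHF 322,000
  Less exemption CHF 104,000 → base CHF 218,000
  CHF 218,000 × 17% = CHF 37,060

Ordinary income tax:
  CHF 65,000 × 12% = CHF 7,800
  CHF 195,000 × 26% = CHF 50,700
  CHF 159,500 × 35% = CHF 55,825
  → CHF 114,325

CHF 114,325 > CHF 37,060, so the ordinary income tax governs.

CHF 114,325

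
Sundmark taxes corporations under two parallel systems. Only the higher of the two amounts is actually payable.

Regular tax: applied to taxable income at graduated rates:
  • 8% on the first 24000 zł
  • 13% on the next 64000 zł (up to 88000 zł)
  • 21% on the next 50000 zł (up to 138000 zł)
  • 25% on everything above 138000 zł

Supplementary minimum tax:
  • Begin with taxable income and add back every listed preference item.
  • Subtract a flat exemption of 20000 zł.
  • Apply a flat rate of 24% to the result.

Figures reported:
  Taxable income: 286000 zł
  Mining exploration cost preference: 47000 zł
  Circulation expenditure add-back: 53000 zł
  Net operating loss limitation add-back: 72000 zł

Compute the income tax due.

105120 zł

Regular tax:
  24000 zł × 8% = 1920 zł
  64000 zł × 13% = 8320 zł
  50000 zł × 21% = 10500 zł
  148000 zł × 25% = 37000 zł
  → 57740 zł

Supplementary minimum tax:
  Adjusted income: 286000 zł + 47000 zł + 53000 zł + 72000 zł = 458000 zł
  Less exemption 20000 zł → base 438000 zł
  438000 zł × 24% = 105120 zł

105120 zł > 57740 zł, so the supplementary minimum tax is the binding amount.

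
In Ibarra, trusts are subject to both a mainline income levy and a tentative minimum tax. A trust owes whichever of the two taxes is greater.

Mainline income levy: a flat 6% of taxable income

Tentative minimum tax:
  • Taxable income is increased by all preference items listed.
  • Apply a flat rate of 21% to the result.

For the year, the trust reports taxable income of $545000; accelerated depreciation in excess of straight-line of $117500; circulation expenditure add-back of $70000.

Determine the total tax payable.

Mainline income levy:
  $545000 × 6% = $32700

Tentative minimum tax:
  Adjusted income: $545000 + $117500 + $70000 = $732500
  $732500 × 21% = $153825

$153825 > $32700, so the tentative minimum tax is the binding amount.

$153825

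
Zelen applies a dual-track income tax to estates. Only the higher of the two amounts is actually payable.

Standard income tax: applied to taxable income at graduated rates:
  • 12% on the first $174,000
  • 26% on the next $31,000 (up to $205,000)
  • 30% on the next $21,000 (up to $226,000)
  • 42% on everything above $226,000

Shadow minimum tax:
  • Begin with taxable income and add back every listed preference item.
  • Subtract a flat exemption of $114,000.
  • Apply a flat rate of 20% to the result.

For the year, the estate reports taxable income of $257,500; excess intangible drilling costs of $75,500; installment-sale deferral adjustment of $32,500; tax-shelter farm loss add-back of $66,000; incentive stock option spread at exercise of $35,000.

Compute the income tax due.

Shadow minimum tax:
  Adjusted income: $257,500 + $75,500 + $32,500 + $66,000 + $35,000 = $466,500
  Less exemption $114,000 → base $352,500
  $352,500 × 20% = $70,500

Standard income tax:
  $174,000 × 12% = $20,880
  $31,000 × 26% = $8,060
  $21,000 × 30% = $6,300
  $31,500 × 42% = $13,230
  → $48,470

$70,500 > $48,470, so the shadow minimum tax is the binding amount.

$70,500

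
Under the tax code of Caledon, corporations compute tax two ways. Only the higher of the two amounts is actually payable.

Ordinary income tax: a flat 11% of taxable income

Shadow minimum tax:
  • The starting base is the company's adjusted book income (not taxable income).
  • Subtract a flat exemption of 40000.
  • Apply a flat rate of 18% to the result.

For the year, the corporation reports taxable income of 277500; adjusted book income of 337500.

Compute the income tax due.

Ordinary income tax:
  277500 × 11% = 30525

Shadow minimum tax:
  Base (adjusted book income): 337500
  Less exemption 40000 → base 297500
  297500 × 18% = 53550

53550 > 30525, so the shadow minimum tax is the binding amount.

53550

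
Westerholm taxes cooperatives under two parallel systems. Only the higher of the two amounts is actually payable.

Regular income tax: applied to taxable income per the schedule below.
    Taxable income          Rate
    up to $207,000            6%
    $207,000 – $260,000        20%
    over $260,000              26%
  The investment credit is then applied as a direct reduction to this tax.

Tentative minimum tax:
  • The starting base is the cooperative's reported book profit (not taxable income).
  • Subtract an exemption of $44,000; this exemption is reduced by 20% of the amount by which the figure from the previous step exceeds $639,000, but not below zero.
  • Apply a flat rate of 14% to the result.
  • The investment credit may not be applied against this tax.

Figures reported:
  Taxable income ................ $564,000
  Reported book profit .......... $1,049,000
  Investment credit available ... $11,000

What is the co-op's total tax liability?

$146,860

Tentative minimum tax:
  Base (reported book profit): $1,049,000
  Exemption: 20% × ($1,049,000 − $639,000) = $82,000 ≥ $44,000, so the exemption is fully phased out
  Base: $1,049,000 − $0 = $1,049,000
  $1,049,000 × 14% = $146,860

Regular income tax:
  $207,000 × 6% = $12,420
  $53,000 × 20% = $10,600
  $304,000 × 26% = $79,040
  → $102,060
  Less investment credit $11,000 → $91,060

$146,860 > $91,060, so the tentative minimum tax is the binding amount.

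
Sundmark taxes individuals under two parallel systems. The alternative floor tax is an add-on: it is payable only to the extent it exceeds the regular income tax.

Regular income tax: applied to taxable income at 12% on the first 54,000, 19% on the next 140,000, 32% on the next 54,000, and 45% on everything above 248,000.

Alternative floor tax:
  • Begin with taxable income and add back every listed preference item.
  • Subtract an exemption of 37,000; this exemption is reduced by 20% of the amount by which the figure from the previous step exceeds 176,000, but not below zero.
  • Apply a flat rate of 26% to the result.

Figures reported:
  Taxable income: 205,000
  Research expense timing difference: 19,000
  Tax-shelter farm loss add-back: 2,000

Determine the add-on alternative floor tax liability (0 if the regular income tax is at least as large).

Alternative floor tax:
  Adjusted income: 205,000 + 19,000 + 2,000 = 226,000
  Exemption: 37,000 − 20% × (226,000 − 176,000) = 37,000 − 10,000 = 27,000
  Base: 226,000 − 27,000 = 199,000
  199,000 × 26% = 51,740

Regular income tax:
  54,000 × 12% = 6,480
  140,000 × 19% = 26,600
  11,000 × 32% = 3,520
  → 36,600

Excess of alternative floor tax over regular income tax: 51,740 − 36,600 = 15,140.

15,140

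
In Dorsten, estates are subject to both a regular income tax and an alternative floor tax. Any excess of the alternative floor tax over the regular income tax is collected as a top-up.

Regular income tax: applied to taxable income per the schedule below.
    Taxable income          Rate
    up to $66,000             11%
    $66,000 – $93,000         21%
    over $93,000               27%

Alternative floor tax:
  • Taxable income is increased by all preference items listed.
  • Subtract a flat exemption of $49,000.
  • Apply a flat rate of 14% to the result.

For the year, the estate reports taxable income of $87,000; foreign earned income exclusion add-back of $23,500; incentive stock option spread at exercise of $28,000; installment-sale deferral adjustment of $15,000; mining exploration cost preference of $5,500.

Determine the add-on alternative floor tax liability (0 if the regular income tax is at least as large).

$3,730

Alternative floor tax:
  Adjusted income: $87,000 + $23,500 + $28,000 + $15,000 + $5,500 = $159,000
  Less exemption $49,000 → base $110,000
  $110,000 × 14% = $15,400

Regular income tax:
  $66,000 × 11% = $7,260
  $21,000 × 21% = $4,410
  → $11,670

Excess of alternative floor tax over regular income tax: $15,400 − $11,670 = $3,730.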